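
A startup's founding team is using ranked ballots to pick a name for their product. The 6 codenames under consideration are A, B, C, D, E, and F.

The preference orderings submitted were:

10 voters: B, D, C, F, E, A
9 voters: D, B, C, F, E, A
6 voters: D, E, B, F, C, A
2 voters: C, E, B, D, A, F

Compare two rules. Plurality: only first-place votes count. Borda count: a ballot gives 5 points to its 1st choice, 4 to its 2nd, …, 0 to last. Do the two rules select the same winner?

Yes

Plurality first-place counts: A 0, B 10, C 2, D 15, E 0, F 0 → D.
Borda totals: A 2, B 110, C 73, D 119, E 51, F 50 → D.
The two rules agree on D.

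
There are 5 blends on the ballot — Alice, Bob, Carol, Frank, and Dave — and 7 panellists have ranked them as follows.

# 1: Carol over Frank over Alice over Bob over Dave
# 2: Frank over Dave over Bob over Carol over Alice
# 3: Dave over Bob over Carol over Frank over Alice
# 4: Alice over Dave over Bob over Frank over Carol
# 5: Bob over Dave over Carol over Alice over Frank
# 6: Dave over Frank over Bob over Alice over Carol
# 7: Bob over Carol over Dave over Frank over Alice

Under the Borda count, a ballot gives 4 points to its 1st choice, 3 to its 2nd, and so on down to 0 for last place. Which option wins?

Borda scores:
  Alice: 2 + 0 + 0 + 4 + 1 + 1 + 0 = 8
  Bob: 1 + 2 + 3 + 2 + 4 + 2 + 4 = 18
  Carol: 4 + 1 + 2 + 0 + 2 + 0 + 3 = 12
  Frank: 3 + 4 + 1 + 1 + 0 + 3 + 1 = 13
  Dave: 0 + 3 + 4 + 3 + 3 + 4 + 2 = 19
Dave has the highest total.

Dave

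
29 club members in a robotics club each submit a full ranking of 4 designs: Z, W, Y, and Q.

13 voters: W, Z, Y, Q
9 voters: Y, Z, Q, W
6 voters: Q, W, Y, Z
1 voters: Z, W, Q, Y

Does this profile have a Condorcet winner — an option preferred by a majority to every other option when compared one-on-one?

Head-to-head results (29 voters total):
Z vs W: W wins 19–10.
Z vs Y: Y wins 15–14.
Z vs Q: Z wins 23–6.
W vs Y: W wins 20–9.
W vs Q: Q wins 15–14.
Y vs Q: Y wins 22–7.
No candidate beats all others: Z beats Q beats W beats Z, a majority cycle.

No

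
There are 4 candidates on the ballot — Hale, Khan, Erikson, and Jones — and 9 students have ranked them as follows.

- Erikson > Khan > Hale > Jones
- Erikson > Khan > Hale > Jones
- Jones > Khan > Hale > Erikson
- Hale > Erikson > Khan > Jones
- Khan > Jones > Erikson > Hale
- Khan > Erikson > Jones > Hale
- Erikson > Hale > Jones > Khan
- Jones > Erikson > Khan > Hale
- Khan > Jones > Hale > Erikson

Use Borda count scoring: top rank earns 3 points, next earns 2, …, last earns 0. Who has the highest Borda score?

Borda scores:
  Hale: 1 + 1 + 1 + 3 + 0 + 0 + 2 + 0 + 1 = 9
  Khan: 2 + 2 + 2 + 1 + 3 + 3 + 0 + 1 + 3 = 17
  Erikson: 3 + 3 + 0 + 2 + 1 + 2 + 3 + 2 + 0 = 16
  Jones: 0 + 0 + 3 + 0 + 2 + 1 + 1 + 3 + 2 = 12
Khan has the highest total.

Khan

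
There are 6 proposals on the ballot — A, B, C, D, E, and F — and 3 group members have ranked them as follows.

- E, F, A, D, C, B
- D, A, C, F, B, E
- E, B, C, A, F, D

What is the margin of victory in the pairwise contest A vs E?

Ballots ranking A above E: 1.
Ballots ranking E above A: 2.
E wins 2–1, a margin of 1.

1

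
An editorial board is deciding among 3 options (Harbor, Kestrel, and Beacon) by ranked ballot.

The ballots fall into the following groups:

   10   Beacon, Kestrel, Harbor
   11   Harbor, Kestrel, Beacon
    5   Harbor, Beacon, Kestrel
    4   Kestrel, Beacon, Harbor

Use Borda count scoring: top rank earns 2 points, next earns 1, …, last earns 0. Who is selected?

Harbor

Borda scores:
  Harbor: 10·0 + 11·2 + 5·2 + 4·0 = 32
  Kestrel: 10·1 + 11·1 + 5·0 + 4·2 = 29
  Beacon: 10·2 + 11·0 + 5·1 + 4·1 = 29
Harbor has the highest total.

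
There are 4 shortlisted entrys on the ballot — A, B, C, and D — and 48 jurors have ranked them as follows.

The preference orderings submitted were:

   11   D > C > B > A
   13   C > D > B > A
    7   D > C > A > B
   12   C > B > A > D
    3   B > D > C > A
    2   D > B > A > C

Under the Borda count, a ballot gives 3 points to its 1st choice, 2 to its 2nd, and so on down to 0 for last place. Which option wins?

Borda scores:
  A: 11·0 + 13·0 + 7·1 + 12·1 + 3·0 + 2·1 = 21
  B: 11·1 + 13·1 + 7·0 + 12·2 + 3·3 + 2·2 = 61
  C: 11·2 + 13·3 + 7·2 + 12·3 + 3·1 + 2·0 = 114
  D: 11·3 + 13·2 + 7·3 + 12·0 + 3·2 + 2·3 = 92
C has the highest total.

C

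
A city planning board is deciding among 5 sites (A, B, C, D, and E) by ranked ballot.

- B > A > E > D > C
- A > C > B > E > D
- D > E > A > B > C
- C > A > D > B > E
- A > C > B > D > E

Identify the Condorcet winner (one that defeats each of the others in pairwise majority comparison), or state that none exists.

Head-to-head results (5 voters total):
A vs B: A wins 4–1.
A vs C: A wins 4–1.
A vs D: A wins 4–1.
A vs E: A wins 4–1.
B vs C: C wins 3–2.
B vs D: B wins 3–2.
B vs E: B wins 4–1.
C vs D: C wins 3–2.
C vs E: C wins 3–2.
D vs E: D wins 3–2.
A beats each rival — B (4–1), C (4–1), D (4–1), E (4–1) — so A is the Condorcet winner.

A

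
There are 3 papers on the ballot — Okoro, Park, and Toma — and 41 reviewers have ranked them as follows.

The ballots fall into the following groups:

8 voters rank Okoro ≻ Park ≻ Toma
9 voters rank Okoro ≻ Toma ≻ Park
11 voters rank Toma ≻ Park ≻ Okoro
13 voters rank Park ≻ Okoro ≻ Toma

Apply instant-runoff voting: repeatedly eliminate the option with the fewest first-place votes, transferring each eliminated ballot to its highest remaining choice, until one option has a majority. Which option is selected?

Park

Round 1: Okoro 17, Park 13, Toma 11. Toma has the fewest and is eliminated.
Round 2: Park 24, Okoro 17. Park has a majority.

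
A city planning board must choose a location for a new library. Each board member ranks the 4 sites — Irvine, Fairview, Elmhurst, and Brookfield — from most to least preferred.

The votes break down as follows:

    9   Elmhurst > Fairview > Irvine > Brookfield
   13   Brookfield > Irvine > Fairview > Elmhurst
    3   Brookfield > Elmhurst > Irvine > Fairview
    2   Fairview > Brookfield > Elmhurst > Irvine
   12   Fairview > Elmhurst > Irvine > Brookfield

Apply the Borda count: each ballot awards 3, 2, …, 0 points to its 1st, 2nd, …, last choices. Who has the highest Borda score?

Fairview

Borda scores:
  Irvine: 9·1 + 13·2 + 3·1 + 2·0 + 12·1 = 50
  Fairview: 9·2 + 13·1 + 3·0 + 2·3 + 12·3 = 73
  Elmhurst: 9·3 + 13·0 + 3·2 + 2·1 + 12·2 = 59
  Brookfield: 9·0 + 13·3 + 3·3 + 2·2 + 12·0 = 52
Fairview has the highest total.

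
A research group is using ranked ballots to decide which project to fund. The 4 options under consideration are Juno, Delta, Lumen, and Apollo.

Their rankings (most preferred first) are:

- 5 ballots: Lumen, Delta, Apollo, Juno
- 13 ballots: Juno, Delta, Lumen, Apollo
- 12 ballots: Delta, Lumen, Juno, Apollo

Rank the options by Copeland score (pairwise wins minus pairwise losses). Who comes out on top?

Pairwise results:
  Juno vs Delta: Delta wins 17–13.
  Juno vs Lumen: Lumen wins 17–13.
  Juno vs Apollo: Juno wins 25–5.
  Delta vs Lumen: Delta wins 25–5.
  Delta vs Apollo: Delta wins 30–0.
  Lumen vs Apollo: Lumen wins 30–0.
Copeland scores (wins − losses):
  Juno: 1 − 2 = -1
  Delta: 3 − 0 = 3
  Lumen: 2 − 1 = 1
  Apollo: 0 − 3 = -3
Delta has the best Copeland score.

Delta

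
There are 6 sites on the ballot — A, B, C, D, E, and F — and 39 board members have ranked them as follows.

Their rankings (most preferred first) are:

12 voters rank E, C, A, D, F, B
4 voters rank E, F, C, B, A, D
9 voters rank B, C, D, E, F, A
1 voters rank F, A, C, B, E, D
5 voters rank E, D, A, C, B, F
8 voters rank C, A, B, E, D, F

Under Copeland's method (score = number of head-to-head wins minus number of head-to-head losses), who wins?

Pairwise results:
  A vs B: A wins 26–13.
  A vs C: C wins 33–6.
  A vs D: A wins 25–14.
  A vs E: E wins 30–9.
  A vs F: A wins 25–14.
  B vs C: C wins 30–9.
  B vs D: B wins 22–17.
  B vs E: E wins 21–18.
  B vs F: B wins 22–17.
  C vs D: C wins 34–5.
  C vs E: E wins 21–18.
  C vs F: C wins 34–5.
  D vs E: E wins 30–9.
  D vs F: D wins 34–5.
  E vs F: E wins 38–1.
Copeland scores (wins − losses):
  A: 3 − 2 = 1
  B: 2 − 3 = -1
  C: 4 − 1 = 3
  D: 1 − 4 = -3
  E: 5 − 0 = 5
  F: 0 − 5 = -5
E has the best Copeland score.

E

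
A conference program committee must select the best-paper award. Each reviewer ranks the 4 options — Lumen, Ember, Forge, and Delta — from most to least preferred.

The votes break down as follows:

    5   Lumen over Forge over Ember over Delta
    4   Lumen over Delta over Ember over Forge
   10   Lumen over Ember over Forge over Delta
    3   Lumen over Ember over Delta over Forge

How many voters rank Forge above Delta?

Ballots ranking Forge above Delta: 5+10 = 15.
Ballots ranking Delta above Forge: 4+3 = 7.
So 15 of 22 voters prefer Forge to Delta.

15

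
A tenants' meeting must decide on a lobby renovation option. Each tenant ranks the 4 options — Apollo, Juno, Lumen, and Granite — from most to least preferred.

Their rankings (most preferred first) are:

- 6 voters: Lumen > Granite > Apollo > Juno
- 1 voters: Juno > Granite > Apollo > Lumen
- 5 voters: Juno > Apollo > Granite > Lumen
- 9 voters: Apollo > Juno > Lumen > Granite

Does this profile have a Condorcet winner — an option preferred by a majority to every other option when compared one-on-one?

Yes

Head-to-head results (21 voters total):
Apollo vs Juno: Apollo wins 15–6.
Apollo vs Lumen: Apollo wins 15–6.
Apollo vs Granite: Apollo wins 14–7.
Juno vs Lumen: Juno wins 15–6.
Juno vs Granite: Juno wins 15–6.
Lumen vs Granite: Lumen wins 15–6.
Apollo beats each rival — Juno (15–6), Lumen (15–6), Granite (14–7) — so Apollo is the Condorcet winner.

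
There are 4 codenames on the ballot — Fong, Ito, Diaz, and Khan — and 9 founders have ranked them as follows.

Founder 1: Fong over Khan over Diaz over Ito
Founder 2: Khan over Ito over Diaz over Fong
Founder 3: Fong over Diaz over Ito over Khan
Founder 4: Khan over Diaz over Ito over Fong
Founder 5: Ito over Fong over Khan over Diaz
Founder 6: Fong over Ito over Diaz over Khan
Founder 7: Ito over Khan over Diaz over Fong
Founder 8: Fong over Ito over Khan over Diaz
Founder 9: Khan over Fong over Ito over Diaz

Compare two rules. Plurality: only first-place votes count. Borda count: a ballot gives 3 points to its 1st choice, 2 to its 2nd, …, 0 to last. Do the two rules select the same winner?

Yes

Plurality first-place counts: Fong 4, Ito 2, Diaz 0, Khan 3 → Fong.
Borda totals: Fong 16, Ito 15, Diaz 8, Khan 15 → Fong.
The two rules agree on Fong.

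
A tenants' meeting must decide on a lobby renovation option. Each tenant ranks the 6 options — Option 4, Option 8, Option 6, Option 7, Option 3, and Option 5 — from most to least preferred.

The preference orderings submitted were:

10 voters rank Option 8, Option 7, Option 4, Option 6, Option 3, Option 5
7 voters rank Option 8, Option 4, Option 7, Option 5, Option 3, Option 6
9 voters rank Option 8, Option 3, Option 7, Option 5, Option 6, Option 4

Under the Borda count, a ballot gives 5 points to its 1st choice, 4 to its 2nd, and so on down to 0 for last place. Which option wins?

Option 8

Borda scores:
  Option 4: 10·3 + 7·4 + 9·0 = 58
  Option 8: 10·5 + 7·5 + 9·5 = 130
  Option 6: 10·2 + 7·0 + 9·1 = 29
  Option 7: 10·4 + 7·3 + 9·3 = 88
  Option 3: 10·1 + 7·1 + 9·4 = 53
  Option 5: 10·0 + 7·2 + 9·2 = 32
Option 8 has the highest total.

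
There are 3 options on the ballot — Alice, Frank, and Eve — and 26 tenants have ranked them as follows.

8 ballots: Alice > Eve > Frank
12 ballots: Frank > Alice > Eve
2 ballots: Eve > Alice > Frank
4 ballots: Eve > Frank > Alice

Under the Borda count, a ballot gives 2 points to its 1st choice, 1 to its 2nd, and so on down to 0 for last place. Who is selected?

Borda scores:
  Alice: 8·2 + 12·1 + 2·1 + 4·0 = 30
  Frank: 8·0 + 12·2 + 2·0 + 4·1 = 28
  Eve: 8·1 + 12·0 + 2·2 + 4·2 = 20
Alice has the highest total.

Alice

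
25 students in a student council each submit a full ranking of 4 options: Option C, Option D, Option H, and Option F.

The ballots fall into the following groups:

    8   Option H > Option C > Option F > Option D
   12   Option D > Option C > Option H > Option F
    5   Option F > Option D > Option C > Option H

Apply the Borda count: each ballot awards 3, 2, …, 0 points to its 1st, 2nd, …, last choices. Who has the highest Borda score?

Borda scores:
  Option C: 8·2 + 12·2 + 5·1 = 45
  Option D: 8·0 + 12·3 + 5·2 = 46
  Option H: 8·3 + 12·1 + 5·0 = 36
  Option F: 8·1 + 12·0 + 5·3 = 23
Option D has the highest total.

Option D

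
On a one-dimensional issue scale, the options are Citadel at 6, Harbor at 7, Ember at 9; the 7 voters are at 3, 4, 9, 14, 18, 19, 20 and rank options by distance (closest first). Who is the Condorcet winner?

With single-peaked preferences on a line, the Condorcet winner is the candidate closest to the median voter.
The median voter (position 14) is closest to Ember at 9.
Check: Ember vs Harbor — voters closer to Ember: 5 of 7.

Ember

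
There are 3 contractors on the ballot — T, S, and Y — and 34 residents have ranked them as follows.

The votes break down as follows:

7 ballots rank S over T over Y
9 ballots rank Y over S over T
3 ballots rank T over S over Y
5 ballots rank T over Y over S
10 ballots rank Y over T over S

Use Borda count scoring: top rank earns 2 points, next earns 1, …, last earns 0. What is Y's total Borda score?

43

Borda scores:
  T: 7·1 + 9·0 + 3·2 + 5·2 + 10·1 = 33
  S: 7·2 + 9·1 + 3·1 + 5·0 + 10·0 = 26
  Y: 7·0 + 9·2 + 3·0 + 5·1 + 10·2 = 43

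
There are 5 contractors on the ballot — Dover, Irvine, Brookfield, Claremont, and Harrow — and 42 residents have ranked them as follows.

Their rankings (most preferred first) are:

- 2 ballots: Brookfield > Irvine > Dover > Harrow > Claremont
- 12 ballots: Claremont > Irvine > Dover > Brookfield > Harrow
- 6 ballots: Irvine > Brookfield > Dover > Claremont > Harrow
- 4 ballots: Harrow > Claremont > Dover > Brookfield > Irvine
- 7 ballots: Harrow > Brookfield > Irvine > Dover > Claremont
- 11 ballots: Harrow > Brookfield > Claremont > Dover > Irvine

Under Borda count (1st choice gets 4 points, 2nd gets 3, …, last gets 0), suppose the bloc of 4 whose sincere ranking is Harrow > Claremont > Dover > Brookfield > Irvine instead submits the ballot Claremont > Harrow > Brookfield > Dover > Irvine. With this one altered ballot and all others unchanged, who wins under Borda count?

Borda totals with the altered ballot: Dover 62, Irvine 80, Brookfield 100, Claremont 92, Harrow 86.
The winner is unchanged: still Brookfield.

Brookfield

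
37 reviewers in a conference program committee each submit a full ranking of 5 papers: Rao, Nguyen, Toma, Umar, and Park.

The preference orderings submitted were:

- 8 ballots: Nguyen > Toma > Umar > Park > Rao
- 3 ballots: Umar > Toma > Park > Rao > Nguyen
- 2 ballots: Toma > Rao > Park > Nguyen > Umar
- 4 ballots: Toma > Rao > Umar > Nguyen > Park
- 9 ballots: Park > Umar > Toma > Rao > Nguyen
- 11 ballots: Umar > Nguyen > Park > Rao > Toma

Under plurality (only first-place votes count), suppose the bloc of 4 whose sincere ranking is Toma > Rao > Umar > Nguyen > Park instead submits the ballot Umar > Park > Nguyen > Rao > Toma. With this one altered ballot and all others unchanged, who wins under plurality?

Umar

First-place totals with the altered ballot: Rao 0, Nguyen 8, Toma 2, Umar 18, Park 9.
The winner is unchanged: still Umar.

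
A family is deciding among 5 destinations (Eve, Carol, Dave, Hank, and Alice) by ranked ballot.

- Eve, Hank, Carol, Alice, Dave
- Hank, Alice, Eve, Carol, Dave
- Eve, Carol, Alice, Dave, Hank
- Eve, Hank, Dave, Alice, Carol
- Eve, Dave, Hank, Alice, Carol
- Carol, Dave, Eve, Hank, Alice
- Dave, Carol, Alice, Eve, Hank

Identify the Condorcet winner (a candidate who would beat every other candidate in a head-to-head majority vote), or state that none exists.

Head-to-head results (7 voters total):
Eve vs Carol: Eve wins 5–2.
Eve vs Dave: Eve wins 5–2.
Eve vs Hank: Eve wins 6–1.
Eve vs Alice: Eve wins 5–2.
Carol vs Dave: Carol wins 4–3.
Carol vs Hank: Hank wins 4–3.
Carol vs Alice: Carol wins 4–3.
Dave vs Hank: Dave wins 4–3.
Dave vs Alice: Dave wins 4–3.
Hank vs Alice: Hank wins 5–2.
Eve beats each rival — Carol (5–2), Dave (5–2), Hank (6–1), Alice (5–2) — so Eve is the Condorcet winner.

Eve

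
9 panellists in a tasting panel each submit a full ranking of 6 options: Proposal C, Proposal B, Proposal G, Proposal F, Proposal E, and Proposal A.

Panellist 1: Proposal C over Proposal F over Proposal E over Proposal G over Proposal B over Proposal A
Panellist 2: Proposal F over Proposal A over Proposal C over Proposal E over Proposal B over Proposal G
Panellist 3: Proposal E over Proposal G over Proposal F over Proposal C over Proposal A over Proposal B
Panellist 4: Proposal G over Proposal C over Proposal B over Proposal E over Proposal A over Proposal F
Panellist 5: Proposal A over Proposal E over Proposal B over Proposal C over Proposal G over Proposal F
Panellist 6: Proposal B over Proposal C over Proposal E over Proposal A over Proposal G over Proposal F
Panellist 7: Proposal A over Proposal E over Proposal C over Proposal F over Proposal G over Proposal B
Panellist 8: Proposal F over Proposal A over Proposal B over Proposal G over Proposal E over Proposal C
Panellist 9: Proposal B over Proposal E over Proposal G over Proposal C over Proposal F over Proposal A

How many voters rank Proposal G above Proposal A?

Ballots ranking Proposal G above Proposal A: 4.
Ballots ranking Proposal A above Proposal G: 5.
So 4 of 9 voters prefer Proposal G to Proposal A.

4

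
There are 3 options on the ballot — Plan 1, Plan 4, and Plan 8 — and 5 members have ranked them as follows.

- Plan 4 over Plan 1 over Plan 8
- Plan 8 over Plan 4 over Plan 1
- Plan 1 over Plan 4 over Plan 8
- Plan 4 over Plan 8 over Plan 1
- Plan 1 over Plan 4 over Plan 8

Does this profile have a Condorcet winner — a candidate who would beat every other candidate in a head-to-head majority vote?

Yes

Head-to-head results (5 voters total):
Plan 1 vs Plan 4: Plan 4 wins 3–2.
Plan 1 vs Plan 8: Plan 1 wins 3–2.
Plan 4 vs Plan 8: Plan 4 wins 4–1.
Plan 4 beats each rival — Plan 1 (3–2), Plan 8 (4–1) — so Plan 4 is the Condorcet winner.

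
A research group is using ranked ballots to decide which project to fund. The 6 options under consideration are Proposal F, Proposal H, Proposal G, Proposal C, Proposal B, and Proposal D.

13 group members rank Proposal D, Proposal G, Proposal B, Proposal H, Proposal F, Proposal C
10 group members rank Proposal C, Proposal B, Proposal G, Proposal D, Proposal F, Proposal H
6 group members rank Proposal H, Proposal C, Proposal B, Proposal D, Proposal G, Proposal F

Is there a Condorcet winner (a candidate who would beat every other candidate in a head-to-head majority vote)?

Head-to-head results (29 voters total):
Proposal F vs Proposal H: Proposal H wins 19–10.
Proposal F vs Proposal G: Proposal G wins 29–0.
Proposal F vs Proposal C: Proposal C wins 16–13.
Proposal F vs Proposal B: Proposal B wins 29–0.
Proposal F vs Proposal D: Proposal D wins 29–0.
Proposal H vs Proposal G: Proposal G wins 23–6.
Proposal H vs Proposal C: Proposal H wins 19–10.
Proposal H vs Proposal B: Proposal B wins 23–6.
Proposal H vs Proposal D: Proposal D wins 23–6.
Proposal G vs Proposal C: Proposal C wins 16–13.
Proposal G vs Proposal B: Proposal B wins 16–13.
Proposal G vs Proposal D: Proposal D wins 19–10.
Proposal C vs Proposal B: Proposal C wins 16–13.
Proposal C vs Proposal D: Proposal C wins 16–13.
Proposal B vs Proposal D: Proposal B wins 16–13.
No candidate beats all others: Proposal H beats Proposal C beats Proposal G beats Proposal H, a majority cycle.

No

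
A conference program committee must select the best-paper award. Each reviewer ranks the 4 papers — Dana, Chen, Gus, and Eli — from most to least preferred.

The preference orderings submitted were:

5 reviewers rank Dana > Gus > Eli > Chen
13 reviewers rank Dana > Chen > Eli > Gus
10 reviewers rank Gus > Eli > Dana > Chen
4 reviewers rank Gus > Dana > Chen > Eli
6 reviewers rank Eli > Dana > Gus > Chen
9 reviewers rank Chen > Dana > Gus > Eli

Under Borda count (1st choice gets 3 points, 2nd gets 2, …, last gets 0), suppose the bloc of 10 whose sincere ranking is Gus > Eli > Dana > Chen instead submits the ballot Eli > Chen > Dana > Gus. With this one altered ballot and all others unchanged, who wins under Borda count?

Dana

Borda totals with the altered ballot: Dana 102, Chen 77, Gus 37, Eli 66.
The winner is unchanged: still Dana.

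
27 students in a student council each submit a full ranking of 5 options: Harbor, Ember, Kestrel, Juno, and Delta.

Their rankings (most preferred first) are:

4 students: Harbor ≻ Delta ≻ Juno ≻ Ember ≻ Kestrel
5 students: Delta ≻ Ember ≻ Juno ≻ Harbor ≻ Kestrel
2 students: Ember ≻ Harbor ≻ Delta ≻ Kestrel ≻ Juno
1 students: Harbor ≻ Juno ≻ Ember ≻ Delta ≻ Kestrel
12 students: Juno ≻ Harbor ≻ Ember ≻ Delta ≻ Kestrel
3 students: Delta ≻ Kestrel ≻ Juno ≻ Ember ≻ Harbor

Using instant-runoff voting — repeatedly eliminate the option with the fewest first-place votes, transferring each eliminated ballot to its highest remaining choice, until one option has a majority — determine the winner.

Delta

Round 1: Juno 12, Delta 8, Harbor 5, Ember 2, Kestrel 0. Kestrel has the fewest and is eliminated.
Round 2: Juno 12, Delta 8, Harbor 5, Ember 2. Ember has the fewest and is eliminated.
Round 3: Juno 12, Delta 8, Harbor 7. Harbor has the fewest and is eliminated.
Round 4: Delta 14, Juno 13. Delta has a majority.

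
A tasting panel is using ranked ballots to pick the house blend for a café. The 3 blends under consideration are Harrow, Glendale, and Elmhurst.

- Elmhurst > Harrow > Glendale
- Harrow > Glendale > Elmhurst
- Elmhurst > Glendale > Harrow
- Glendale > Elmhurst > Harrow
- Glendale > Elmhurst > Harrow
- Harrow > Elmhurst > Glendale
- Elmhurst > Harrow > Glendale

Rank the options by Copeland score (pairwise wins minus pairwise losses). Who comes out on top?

Pairwise results:
  Harrow vs Glendale: Harrow wins 4–3.
  Harrow vs Elmhurst: Elmhurst wins 5–2.
  Glendale vs Elmhurst: Elmhurst wins 4–3.
Copeland scores (wins − losses):
  Harrow: 1 − 1 = 0
  Glendale: 0 − 2 = -2
  Elmhurst: 2 − 0 = 2
Elmhurst has the best Copeland score.

Elmhurst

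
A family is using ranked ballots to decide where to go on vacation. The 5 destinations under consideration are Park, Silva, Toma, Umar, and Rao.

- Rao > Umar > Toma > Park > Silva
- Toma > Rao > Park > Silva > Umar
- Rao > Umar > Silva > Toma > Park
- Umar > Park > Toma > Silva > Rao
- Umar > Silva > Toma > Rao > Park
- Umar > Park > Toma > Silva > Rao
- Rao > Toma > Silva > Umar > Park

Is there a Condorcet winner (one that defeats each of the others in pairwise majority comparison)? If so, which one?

Head-to-head results (7 voters total):
Park vs Silva: Park wins 4–3.
Park vs Toma: Toma wins 5–2.
Park vs Umar: Umar wins 6–1.
Park vs Rao: Rao wins 5–2.
Silva vs Toma: Toma wins 5–2.
Silva vs Umar: Umar wins 5–2.
Silva vs Rao: Rao wins 4–3.
Toma vs Umar: Umar wins 5–2.
Toma vs Rao: Toma wins 4–3.
Umar vs Rao: Rao wins 4–3.
No candidate beats all others: Toma beats Rao beats Umar beats Toma, a majority cycle.

None — there is no Condorcet winner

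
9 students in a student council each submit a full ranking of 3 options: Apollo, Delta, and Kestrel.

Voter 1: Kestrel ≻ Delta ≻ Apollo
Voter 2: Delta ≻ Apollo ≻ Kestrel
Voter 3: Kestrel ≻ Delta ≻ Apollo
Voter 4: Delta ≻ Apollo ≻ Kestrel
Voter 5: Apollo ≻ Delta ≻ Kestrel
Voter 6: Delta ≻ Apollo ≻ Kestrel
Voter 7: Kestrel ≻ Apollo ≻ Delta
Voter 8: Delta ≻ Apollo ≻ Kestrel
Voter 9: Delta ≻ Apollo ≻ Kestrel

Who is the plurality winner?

First-place vote totals:
  Apollo: 1
  Delta: 5
  Kestrel: 3
Delta has the most first-place votes.

Delta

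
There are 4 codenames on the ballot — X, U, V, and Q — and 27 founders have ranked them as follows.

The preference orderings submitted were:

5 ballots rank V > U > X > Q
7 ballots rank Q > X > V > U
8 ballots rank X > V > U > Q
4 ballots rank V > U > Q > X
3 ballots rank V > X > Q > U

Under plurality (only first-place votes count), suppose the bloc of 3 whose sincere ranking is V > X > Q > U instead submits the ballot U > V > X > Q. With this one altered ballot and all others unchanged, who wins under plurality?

First-place totals with the altered ballot: X 8, U 3, V 9, Q 7.
The winner is unchanged: still V.

V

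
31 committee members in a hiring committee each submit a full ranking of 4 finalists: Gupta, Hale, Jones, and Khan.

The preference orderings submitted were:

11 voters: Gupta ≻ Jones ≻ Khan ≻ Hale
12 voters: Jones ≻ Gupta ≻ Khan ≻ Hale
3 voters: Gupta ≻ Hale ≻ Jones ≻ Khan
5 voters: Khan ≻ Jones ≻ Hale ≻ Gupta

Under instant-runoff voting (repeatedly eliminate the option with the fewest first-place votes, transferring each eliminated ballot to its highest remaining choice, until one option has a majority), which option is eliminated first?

Hale

Round 1: Gupta 14, Jones 12, Khan 5, Hale 0. Hale has the fewest and is eliminated.
Round 2: Gupta 14, Jones 12, Khan 5. Khan has the fewest and is eliminated.
Round 3: Jones 17, Gupta 14. Jones has a majority.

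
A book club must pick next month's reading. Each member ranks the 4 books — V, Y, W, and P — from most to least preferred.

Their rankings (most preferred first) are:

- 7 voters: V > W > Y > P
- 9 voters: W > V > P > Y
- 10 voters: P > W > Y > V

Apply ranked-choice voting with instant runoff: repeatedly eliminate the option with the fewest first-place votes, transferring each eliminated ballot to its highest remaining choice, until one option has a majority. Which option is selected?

Round 1: P 10, W 9, V 7, Y 0. Y has the fewest and is eliminated.
Round 2: P 10, W 9, V 7. V has the fewest and is eliminated.
Round 3: W 16, P 10. W has a majority.

W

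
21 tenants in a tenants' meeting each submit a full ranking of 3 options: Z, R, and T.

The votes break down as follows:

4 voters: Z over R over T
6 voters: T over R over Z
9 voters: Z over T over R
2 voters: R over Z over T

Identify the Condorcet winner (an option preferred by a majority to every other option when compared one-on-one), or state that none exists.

Z

Head-to-head results (21 voters total):
Z vs R: Z wins 13–8.
Z vs T: Z wins 15–6.
R vs T: T wins 15–6.
Z beats each rival — R (13–8), T (15–6) — so Z is the Condorcet winner.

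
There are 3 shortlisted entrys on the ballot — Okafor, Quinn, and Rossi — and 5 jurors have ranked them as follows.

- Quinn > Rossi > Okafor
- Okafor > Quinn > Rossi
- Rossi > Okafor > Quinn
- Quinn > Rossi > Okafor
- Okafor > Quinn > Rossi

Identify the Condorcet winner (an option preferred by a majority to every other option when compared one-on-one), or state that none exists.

No Condorcet winner

Head-to-head results (5 voters total):
Okafor vs Quinn: Okafor wins 3–2.
Okafor vs Rossi: Rossi wins 3–2.
Quinn vs Rossi: Quinn wins 4–1.
No candidate beats all others: Okafor beats Quinn beats Rossi beats Okafor, a majority cycle.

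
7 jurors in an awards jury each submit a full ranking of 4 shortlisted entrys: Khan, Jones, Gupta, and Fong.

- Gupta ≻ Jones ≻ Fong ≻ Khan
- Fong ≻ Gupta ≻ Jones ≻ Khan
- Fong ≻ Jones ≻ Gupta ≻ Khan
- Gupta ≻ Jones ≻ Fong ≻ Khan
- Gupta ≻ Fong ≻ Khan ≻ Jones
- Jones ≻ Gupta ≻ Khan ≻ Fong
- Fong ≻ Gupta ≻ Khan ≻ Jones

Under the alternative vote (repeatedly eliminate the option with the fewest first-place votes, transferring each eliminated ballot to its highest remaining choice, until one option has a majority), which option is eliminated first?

Khan

Round 1: Gupta 3, Fong 3, Jones 1, Khan 0. Khan has the fewest and is eliminated.
Round 2: Gupta 3, Fong 3, Jones 1. Jones has the fewest and is eliminated.
Round 3: Gupta 4, Fong 3. Gupta has a majority.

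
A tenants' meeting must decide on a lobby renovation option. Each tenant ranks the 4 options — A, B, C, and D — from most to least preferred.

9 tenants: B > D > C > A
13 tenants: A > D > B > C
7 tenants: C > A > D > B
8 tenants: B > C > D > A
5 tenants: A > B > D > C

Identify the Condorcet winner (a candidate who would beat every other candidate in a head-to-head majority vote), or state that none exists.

There is no Condorcet winner

Head-to-head results (42 voters total):
A vs B: A wins 25–17.
A vs C: C wins 24–18.
A vs D: A wins 25–17.
B vs C: B wins 35–7.
B vs D: B wins 22–20.
C vs D: D wins 27–15.
No candidate beats all others: A beats B beats C beats A, a majority cycle.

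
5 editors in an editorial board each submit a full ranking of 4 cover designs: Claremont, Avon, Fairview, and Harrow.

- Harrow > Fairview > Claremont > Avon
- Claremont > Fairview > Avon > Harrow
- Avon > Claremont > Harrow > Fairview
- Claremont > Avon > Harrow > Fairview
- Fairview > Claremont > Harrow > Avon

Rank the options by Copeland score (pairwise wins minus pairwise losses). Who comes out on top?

Pairwise results:
  Claremont vs Avon: Claremont wins 4–1.
  Claremont vs Fairview: Claremont wins 3–2.
  Claremont vs Harrow: Claremont wins 4–1.
  Avon vs Fairview: Fairview wins 3–2.
  Avon vs Harrow: Avon wins 3–2.
  Fairview vs Harrow: Harrow wins 3–2.
Copeland scores (wins − losses):
  Claremont: 3 − 0 = 3
  Avon: 1 − 2 = -1
  Fairview: 1 − 2 = -1
  Harrow: 1 − 2 = -1
Claremont has the best Copeland score.

Claremont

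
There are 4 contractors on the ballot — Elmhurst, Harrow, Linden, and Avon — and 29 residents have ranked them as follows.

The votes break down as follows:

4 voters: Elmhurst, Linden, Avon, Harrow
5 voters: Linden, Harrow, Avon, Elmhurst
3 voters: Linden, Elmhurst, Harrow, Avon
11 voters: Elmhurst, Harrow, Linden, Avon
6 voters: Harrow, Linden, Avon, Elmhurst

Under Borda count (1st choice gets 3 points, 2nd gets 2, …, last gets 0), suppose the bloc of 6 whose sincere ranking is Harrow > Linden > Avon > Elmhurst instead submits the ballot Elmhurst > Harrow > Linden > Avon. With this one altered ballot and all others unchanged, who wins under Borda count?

Elmhurst

Borda totals with the altered ballot: Elmhurst 69, Harrow 47, Linden 49, Avon 9.
The switch changes the winner from Linden to Elmhurst.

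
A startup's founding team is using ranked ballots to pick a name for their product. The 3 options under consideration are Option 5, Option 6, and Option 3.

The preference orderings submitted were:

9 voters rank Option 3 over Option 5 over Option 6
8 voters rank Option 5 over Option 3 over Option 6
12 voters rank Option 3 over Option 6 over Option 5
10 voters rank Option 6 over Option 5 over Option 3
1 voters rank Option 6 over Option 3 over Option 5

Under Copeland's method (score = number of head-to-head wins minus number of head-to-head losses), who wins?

Option 3

Pairwise results:
  Option 5 vs Option 6: Option 6 wins 23–17.
  Option 5 vs Option 3: Option 3 wins 22–18.
  Option 6 vs Option 3: Option 3 wins 29–11.
Copeland scores (wins − losses):
  Option 5: 0 − 2 = -2
  Option 6: 1 − 1 = 0
  Option 3: 2 − 0 = 2
Option 3 has the best Copeland score.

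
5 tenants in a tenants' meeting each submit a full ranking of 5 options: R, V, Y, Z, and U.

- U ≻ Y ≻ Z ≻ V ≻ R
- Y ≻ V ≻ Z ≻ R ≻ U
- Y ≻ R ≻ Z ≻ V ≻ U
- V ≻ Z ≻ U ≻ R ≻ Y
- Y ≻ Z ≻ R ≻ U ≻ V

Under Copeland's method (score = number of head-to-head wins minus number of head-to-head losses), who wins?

Pairwise results:
  R vs V: V wins 3–2.
  R vs Y: Y wins 4–1.
  R vs Z: Z wins 4–1.
  R vs U: R wins 3–2.
  V vs Y: Y wins 4–1.
  V vs Z: Z wins 3–2.
  V vs U: V wins 3–2.
  Y vs Z: Y wins 4–1.
  Y vs U: Y wins 3–2.
  Z vs U: Z wins 4–1.
Copeland scores (wins − losses):
  R: 1 − 3 = -2
  V: 2 − 2 = 0
  Y: 4 − 0 = 4
  Z: 3 − 1 = 2
  U: 0 − 4 = -4
Y has the best Copeland score.

Y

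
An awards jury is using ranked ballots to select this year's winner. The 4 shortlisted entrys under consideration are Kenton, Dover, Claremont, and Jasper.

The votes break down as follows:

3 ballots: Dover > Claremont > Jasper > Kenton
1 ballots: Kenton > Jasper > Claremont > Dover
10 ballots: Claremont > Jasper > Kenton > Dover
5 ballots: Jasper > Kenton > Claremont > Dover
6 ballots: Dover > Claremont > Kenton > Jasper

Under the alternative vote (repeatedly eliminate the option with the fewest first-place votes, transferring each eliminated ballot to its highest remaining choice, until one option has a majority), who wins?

Claremont

Round 1: Claremont 10, Dover 9, Jasper 5, Kenton 1. Kenton has the fewest and is eliminated.
Round 2: Claremont 10, Dover 9, Jasper 6. Jasper has the fewest and is eliminated.
Round 3: Claremont 16, Dover 9. Claremont has a majority.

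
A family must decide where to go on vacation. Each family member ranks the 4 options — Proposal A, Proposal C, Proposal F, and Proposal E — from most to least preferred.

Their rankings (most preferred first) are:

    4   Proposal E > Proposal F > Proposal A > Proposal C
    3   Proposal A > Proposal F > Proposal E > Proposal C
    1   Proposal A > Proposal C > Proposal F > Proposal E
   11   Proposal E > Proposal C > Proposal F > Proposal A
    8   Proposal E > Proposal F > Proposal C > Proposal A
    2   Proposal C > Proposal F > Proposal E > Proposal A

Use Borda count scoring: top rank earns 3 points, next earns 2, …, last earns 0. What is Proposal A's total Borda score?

16

Borda scores:
  Proposal A: 4·1 + 3·3 + 3 + 11·0 + 8·0 + 2·0 = 16
  Proposal C: 4·0 + 3·0 + 2 + 11·2 + 8·1 + 2·3 = 38
  Proposal F: 4·2 + 3·2 + 1 + 11·1 + 8·2 + 2·2 = 46
  Proposal E: 4·3 + 3·1 + 0 + 11·3 + 8·3 + 2·1 = 74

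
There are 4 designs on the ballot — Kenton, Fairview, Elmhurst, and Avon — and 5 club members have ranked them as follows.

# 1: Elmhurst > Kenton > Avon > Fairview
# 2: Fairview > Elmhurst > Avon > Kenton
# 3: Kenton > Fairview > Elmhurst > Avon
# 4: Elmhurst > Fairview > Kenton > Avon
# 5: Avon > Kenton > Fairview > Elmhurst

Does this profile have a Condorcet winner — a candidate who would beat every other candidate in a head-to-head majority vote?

Head-to-head results (5 voters total):
Kenton vs Fairview: Kenton wins 3–2.
Kenton vs Elmhurst: Elmhurst wins 3–2.
Kenton vs Avon: Kenton wins 3–2.
Fairview vs Elmhurst: Fairview wins 3–2.
Fairview vs Avon: Fairview wins 3–2.
Elmhurst vs Avon: Elmhurst wins 4–1.
No candidate beats all others: Kenton beats Fairview beats Elmhurst beats Kenton, a majority cycle.

No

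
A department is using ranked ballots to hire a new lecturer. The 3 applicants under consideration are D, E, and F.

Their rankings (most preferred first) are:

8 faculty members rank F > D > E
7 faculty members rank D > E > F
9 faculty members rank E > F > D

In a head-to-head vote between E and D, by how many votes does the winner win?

6

Ballots ranking E above D: 9.
Ballots ranking D above E: 8+7 = 15.
D wins 15–9, a margin of 6.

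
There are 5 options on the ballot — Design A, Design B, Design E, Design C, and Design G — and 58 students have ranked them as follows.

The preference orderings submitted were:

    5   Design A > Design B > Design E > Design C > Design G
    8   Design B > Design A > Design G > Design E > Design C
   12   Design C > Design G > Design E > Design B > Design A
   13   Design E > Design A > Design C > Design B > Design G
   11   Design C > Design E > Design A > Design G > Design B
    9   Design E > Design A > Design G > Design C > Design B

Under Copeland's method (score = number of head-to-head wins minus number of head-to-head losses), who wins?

Design E

Pairwise results:
  Design A vs Design B: Design A wins 38–20.
  Design A vs Design E: Design E wins 45–13.
  Design A vs Design C: Design A wins 35–23.
  Design A vs Design G: Design A wins 46–12.
  Design B vs Design E: Design E wins 45–13.
  Design B vs Design C: Design C wins 45–13.
  Design B vs Design G: Design G wins 32–26.
  Design E vs Design C: Design E wins 35–23.
  Design E vs Design G: Design E wins 38–20.
  Design C vs Design G: Design C wins 41–17.
Copeland scores (wins − losses):
  Design A: 3 − 1 = 2
  Design B: 0 − 4 = -4
  Design E: 4 − 0 = 4
  Design C: 2 − 2 = 0
  Design G: 1 − 3 = -2
Design E has the best Copeland score.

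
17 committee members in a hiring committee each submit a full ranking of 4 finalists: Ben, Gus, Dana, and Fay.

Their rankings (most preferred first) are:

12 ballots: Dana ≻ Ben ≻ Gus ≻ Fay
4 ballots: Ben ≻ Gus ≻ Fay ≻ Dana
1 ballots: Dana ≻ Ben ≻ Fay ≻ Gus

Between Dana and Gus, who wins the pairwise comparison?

Ballots ranking Dana above Gus: 12+1 = 13.
Ballots ranking Gus above Dana: 4.
Dana wins the head-to-head, 13–4.

Dana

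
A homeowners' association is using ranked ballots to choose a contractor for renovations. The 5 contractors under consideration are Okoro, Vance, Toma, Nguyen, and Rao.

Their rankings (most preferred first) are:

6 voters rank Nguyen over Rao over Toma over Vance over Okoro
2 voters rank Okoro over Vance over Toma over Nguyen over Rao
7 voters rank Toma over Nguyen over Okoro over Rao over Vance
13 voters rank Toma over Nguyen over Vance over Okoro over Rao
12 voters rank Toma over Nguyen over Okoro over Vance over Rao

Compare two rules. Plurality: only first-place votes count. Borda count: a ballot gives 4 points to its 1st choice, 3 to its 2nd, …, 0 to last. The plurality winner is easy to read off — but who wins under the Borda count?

Plurality first-place counts: Okoro 2, Vance 0, Toma 32, Nguyen 6, Rao 0 → Toma.
Borda totals: Okoro 59, Vance 50, Toma 144, Nguyen 122, Rao 25 → Toma.

Toma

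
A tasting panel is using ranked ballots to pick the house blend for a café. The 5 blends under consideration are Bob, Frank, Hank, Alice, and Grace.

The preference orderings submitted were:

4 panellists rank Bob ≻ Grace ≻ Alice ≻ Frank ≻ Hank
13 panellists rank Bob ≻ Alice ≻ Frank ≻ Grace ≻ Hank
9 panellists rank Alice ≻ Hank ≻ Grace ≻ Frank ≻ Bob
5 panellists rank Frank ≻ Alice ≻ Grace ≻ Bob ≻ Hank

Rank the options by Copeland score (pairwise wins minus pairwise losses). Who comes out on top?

Pairwise results:
  Bob vs Frank: Bob wins 17–14.
  Bob vs Hank: Bob wins 22–9.
  Bob vs Alice: Bob wins 17–14.
  Bob vs Grace: Bob wins 17–14.
  Frank vs Hank: Frank wins 22–9.
  Frank vs Alice: Alice wins 26–5.
  Frank vs Grace: Frank wins 18–13.
  Hank vs Alice: Alice wins 31–0.
  Hank vs Grace: Grace wins 22–9.
  Alice vs Grace: Alice wins 27–4.
Copeland scores (wins − losses):
  Bob: 4 − 0 = 4
  Frank: 2 − 2 = 0
  Hank: 0 − 4 = -4
  Alice: 3 − 1 = 2
  Grace: 1 − 3 = -2
Bob has the best Copeland score.

Bob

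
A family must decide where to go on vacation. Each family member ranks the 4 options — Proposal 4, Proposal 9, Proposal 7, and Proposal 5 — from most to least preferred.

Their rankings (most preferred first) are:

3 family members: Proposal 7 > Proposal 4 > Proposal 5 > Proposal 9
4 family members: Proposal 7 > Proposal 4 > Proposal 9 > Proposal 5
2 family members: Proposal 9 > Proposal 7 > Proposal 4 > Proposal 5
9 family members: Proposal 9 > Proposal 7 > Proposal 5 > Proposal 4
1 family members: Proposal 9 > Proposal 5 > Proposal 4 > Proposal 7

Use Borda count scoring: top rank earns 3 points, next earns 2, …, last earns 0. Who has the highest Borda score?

Borda scores:
  Proposal 4: 3·2 + 4·2 + 2·1 + 9·0 + 1 = 17
  Proposal 9: 3·0 + 4·1 + 2·3 + 9·3 + 3 = 40
  Proposal 7: 3·3 + 4·3 + 2·2 + 9·2 + 0 = 43
  Proposal 5: 3·1 + 4·0 + 2·0 + 9·1 + 2 = 14
Proposal 7 has the highest total.

Proposal 7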